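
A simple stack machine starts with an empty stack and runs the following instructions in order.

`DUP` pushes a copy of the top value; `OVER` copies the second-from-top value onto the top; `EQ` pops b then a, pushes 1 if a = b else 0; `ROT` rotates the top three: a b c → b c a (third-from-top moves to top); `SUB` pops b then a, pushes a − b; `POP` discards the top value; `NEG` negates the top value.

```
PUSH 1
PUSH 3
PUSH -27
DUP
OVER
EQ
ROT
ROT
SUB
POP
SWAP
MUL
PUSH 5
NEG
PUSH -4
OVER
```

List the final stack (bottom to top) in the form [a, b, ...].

PUSH 1   : 1
PUSH 3   : 1 3
PUSH -27 : 1 3 -27
DUP      : 1 3 -27 -27
OVER     : 1 3 -27 -27 -27
EQ       : 1 3 -27 1
ROT      : 1 -27 1 3
ROT      : 1 1 3 -27
SUB      : 1 1 30
POP      : 1 1
SWAP     : 1 1
MUL      : 1
PUSH 5   : 1 5
NEG      : 1 -5
PUSH -4  : 1 -5 -4
OVER     : 1 -5 -4 -5

[1, -5, -4, -5]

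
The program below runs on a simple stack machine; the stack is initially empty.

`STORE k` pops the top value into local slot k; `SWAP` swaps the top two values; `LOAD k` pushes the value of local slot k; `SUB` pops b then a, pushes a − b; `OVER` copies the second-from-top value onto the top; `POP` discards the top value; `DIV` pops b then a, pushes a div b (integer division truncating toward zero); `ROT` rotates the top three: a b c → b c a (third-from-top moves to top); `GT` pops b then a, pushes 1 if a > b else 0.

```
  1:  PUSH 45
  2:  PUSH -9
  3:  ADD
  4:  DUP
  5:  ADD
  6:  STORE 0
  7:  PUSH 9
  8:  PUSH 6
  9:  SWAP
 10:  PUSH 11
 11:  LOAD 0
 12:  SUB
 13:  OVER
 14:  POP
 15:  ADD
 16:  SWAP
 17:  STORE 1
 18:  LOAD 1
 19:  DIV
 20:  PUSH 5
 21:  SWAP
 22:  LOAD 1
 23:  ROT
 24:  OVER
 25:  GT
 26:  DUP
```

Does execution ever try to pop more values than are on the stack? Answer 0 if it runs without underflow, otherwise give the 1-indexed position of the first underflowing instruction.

0

PUSH 45 → [45]
PUSH -9 → [45, -9]
ADD     → [36]
DUP     → [36, 36]
ADD     → [72]
STORE 0 → []
PUSH 9  → [9]
PUSH 6  → [9, 6]
SWAP    → [6, 9]
PUSH 11 → [6, 9, 11]
LOAD 0  → [6, 9, 11, 72]
SUB     → [6, 9, -61]
OVER    → [6, 9, -61, 9]
POP     → [6, 9, -61]
ADD     → [6, -52]
SWAP    → [-52, 6]
STORE 1 → [-52]
LOAD 1  → [-52, 6]
DIV     → [-8]
PUSH 5  → [-8, 5]
SWAP    → [5, -8]
LOAD 1  → [5, -8, 6]
ROT     → [-8, 6, 5]
OVER    → [-8, 6, 5, 6]
GT      → [-8, 6, 0]
DUP     → [-8, 6, 0, 0]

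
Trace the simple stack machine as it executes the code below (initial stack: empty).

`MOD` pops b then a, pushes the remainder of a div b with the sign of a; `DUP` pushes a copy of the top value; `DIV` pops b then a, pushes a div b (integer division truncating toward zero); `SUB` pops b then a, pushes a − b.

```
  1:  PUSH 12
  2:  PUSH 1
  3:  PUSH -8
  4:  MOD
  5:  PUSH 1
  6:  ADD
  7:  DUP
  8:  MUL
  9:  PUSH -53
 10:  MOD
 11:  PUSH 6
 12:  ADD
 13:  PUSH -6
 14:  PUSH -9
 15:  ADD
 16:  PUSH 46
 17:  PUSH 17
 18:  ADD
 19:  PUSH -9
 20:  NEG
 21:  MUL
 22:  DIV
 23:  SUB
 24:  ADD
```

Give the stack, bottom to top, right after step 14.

PUSH 12  → [12]
PUSH 1   → [12, 1]
PUSH -8  → [12, 1, -8]
MOD      → [12, 1]
PUSH 1   → [12, 1, 1]
ADD      → [12, 2]
DUP      → [12, 2, 2]
MUL      → [12, 4]
PUSH -53 → [12, 4, -53]
MOD      → [12, 4]
PUSH 6   → [12, 4, 6]
ADD      → [12, 10]
PUSH -6  → [12, 10, -6]
PUSH -9  → [12, 10, -6, -9]

[12, 10, -6, -9]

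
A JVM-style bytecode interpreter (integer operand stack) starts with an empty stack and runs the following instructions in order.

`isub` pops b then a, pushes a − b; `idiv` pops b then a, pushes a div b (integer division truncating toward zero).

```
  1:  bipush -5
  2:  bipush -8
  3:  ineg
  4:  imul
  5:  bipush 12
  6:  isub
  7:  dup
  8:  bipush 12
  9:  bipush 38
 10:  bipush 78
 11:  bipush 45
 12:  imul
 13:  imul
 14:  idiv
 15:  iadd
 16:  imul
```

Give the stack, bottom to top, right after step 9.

[-52, -52, 12, 38]

bipush -5 : -5
bipush -8 : -5 -8
ineg      : -5 8
imul      : -40
bipush 12 : -40 12
isub      : -52
dup       : -52 -52
bipush 12 : -52 -52 12
bipush 38 : -52 -52 12 38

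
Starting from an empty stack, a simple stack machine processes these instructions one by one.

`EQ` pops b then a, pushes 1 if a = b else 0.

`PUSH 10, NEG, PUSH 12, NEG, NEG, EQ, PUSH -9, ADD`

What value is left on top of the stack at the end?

PUSH 10 → [10]
NEG     → [-10]
PUSH 12 → [-10, 12]
NEG     → [-10, -12]
NEG     → [-10, 12]
EQ      → [0]
PUSH -9 → [0, -9]
ADD     → [-9]

-9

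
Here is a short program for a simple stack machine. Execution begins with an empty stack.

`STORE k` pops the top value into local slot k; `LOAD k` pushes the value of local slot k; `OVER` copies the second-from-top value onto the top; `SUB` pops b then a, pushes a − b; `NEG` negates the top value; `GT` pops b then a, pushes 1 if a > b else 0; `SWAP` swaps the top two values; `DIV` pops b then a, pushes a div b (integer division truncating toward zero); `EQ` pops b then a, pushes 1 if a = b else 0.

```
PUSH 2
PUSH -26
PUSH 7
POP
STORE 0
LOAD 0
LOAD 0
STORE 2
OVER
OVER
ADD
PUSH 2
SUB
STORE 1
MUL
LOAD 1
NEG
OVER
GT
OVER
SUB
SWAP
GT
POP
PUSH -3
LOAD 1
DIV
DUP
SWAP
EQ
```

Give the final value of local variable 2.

PUSH 2   → 2
PUSH -26 → 2 -26
PUSH 7   → 2 -26 7
POP      → 2 -26
STORE 0  → 2
LOAD 0   → 2 -26
LOAD 0   → 2 -26 -26
STORE 2  → 2 -26
OVER     → 2 -26 2
OVER     → 2 -26 2 -26
ADD      → 2 -26 -24
PUSH 2   → 2 -26 -24 2
SUB      → 2 -26 -26
STORE 1  → 2 -26
MUL      → -52
LOAD 1   → -52 -26
NEG      → -52 26
OVER     → -52 26 -52
GT       → -52 1
OVER     → -52 1 -52
SUB      → -52 53
SWAP     → 53 -52
GT       → 1
POP      → (empty)
PUSH -3  → -3
LOAD 1   → -3 -26
DIV      → 0
DUP      → 0 0
SWAP     → 0 0
EQ       → 1

-26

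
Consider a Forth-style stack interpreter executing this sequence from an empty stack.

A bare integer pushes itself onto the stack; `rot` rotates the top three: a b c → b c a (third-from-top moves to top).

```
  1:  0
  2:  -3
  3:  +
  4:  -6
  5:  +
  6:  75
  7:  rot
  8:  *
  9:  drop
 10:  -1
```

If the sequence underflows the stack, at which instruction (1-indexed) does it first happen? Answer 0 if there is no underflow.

7

0  -> 0
-3 -> 0 -3
+  -> -3
-6 -> -3 -6
+  -> -9
75 -> -9 75
rot  — needs 3 operands, stack has 2 → underflow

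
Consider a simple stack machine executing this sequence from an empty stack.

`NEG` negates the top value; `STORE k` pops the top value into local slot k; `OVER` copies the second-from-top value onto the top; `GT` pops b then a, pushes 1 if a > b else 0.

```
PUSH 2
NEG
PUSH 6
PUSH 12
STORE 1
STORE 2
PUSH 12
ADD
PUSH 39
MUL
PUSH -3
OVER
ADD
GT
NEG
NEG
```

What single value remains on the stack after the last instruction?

1

PUSH 2  : [2]
NEG     : [-2]
PUSH 6  : [-2, 6]
PUSH 12 : [-2, 6, 12]
STORE 1 : [-2, 6]
STORE 2 : [-2]
PUSH 12 : [-2, 12]
ADD     : [10]
PUSH 39 : [10, 39]
MUL     : [390]
PUSH -3 : [390, -3]
OVER    : [390, -3, 390]
ADD     : [390, 387]
GT      : [1]
NEG     : [-1]
NEG     : [1]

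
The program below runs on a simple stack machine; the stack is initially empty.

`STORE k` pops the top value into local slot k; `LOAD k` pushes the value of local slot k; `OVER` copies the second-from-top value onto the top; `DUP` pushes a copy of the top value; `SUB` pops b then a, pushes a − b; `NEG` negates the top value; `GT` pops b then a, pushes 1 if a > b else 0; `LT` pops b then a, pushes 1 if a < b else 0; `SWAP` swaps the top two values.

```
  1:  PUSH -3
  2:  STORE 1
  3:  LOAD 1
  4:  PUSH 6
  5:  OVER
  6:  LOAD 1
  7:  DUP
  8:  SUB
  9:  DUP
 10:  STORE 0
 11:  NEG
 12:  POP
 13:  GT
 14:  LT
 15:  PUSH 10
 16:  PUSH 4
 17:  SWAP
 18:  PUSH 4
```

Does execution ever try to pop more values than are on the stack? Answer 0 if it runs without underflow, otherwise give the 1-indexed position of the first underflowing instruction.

PUSH -3  [-3]
STORE 1  []
LOAD 1   [-3]
PUSH 6   [-3, 6]
OVER     [-3, 6, -3]
LOAD 1   [-3, 6, -3, -3]
DUP      [-3, 6, -3, -3, -3]
SUB      [-3, 6, -3, 0]
DUP      [-3, 6, -3, 0, 0]
STORE 0  [-3, 6, -3, 0]
NEG      [-3, 6, -3, 0]
POP      [-3, 6, -3]
GT       [-3, 1]
LT       [1]
PUSH 10  [1, 10]
PUSH 4   [1, 10, 4]
SWAP     [1, 4, 10]
PUSH 4   [1, 4, 10, 4]

0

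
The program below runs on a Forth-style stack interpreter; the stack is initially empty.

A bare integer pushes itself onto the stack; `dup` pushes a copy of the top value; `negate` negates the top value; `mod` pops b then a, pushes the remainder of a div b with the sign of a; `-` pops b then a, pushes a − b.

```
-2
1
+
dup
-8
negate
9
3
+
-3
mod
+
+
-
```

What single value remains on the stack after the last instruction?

-2     : [-2]
1      : [-2, 1]
+      : [-1]
dup    : [-1, -1]
-8     : [-1, -1, -8]
negate : [-1, -1, 8]
9      : [-1, -1, 8, 9]
3      : [-1, -1, 8, 9, 3]
+      : [-1, -1, 8, 12]
-3     : [-1, -1, 8, 12, -3]
mod    : [-1, -1, 8, 0]
+      : [-1, -1, 8]
+      : [-1, 7]
-      : [-8]

-8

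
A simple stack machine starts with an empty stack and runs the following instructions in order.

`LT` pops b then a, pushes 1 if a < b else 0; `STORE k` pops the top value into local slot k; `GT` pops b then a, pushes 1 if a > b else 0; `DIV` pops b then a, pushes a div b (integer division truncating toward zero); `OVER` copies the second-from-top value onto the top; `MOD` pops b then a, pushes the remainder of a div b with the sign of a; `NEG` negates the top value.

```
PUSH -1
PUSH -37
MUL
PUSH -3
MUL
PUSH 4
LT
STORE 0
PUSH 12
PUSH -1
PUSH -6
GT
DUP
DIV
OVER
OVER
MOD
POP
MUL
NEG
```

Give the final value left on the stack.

-12

PUSH -1  -> -1
PUSH -37 -> -1 -37
MUL      -> 37
PUSH -3  -> 37 -3
MUL      -> -111
PUSH 4   -> -111 4
LT       -> 1
STORE 0  -> (empty)
PUSH 12  -> 12
PUSH -1  -> 12 -1
PUSH -6  -> 12 -1 -6
GT       -> 12 1
DUP      -> 12 1 1
DIV      -> 12 1
OVER     -> 12 1 12
OVER     -> 12 1 12 1
MOD      -> 12 1 0
POP      -> 12 1
MUL      -> 12
NEG      -> -12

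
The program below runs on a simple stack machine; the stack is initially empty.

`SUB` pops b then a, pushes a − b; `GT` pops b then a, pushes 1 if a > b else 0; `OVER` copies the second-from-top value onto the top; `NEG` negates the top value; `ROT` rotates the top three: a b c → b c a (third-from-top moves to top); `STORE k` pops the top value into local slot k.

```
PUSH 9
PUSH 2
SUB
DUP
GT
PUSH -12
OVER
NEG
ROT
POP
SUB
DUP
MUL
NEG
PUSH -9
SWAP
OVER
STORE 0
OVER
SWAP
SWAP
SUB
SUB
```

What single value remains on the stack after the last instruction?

PUSH 9   → [9]
PUSH 2   → [9, 2]
SUB      → [7]
DUP      → [7, 7]
GT       → [0]
PUSH -12 → [0, -12]
OVER     → [0, -12, 0]
NEG      → [0, -12, 0]
ROT      → [-12, 0, 0]
POP      → [-12, 0]
SUB      → [-12]
DUP      → [-12, -12]
MUL      → [144]
NEG      → [-144]
PUSH -9  → [-144, -9]
SWAP     → [-9, -144]
OVER     → [-9, -144, -9]
STORE 0  → [-9, -144]
OVER     → [-9, -144, -9]
SWAP     → [-9, -9, -144]
SWAP     → [-9, -144, -9]
SUB      → [-9, -135]
SUB      → [126]

126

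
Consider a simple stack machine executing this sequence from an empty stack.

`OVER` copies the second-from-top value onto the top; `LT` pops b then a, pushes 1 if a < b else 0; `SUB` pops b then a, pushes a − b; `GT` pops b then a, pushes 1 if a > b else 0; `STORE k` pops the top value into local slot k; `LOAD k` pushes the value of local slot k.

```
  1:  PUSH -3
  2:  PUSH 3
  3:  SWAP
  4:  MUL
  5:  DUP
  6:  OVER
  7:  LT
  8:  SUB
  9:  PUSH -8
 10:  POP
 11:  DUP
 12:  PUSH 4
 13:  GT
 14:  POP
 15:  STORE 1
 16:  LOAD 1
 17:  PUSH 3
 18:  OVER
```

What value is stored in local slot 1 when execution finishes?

-9

PUSH -3  -3
PUSH 3   -3 3
SWAP     3 -3
MUL      -9
DUP      -9 -9
OVER     -9 -9 -9
LT       -9 0
SUB      -9
PUSH -8  -9 -8
POP      -9
DUP      -9 -9
PUSH 4   -9 -9 4
GT       -9 0
POP      -9
STORE 1  (empty)
LOAD 1   -9
PUSH 3   -9 3
OVER     -9 3 -9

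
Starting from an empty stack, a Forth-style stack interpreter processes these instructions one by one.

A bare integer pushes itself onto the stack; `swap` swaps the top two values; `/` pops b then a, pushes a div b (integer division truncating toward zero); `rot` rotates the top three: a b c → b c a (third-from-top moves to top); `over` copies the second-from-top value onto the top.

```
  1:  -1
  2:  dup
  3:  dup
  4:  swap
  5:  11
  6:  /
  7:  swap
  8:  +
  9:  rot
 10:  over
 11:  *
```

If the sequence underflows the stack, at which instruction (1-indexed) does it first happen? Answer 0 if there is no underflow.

9

-1   → [-1]
dup  → [-1, -1]
dup  → [-1, -1, -1]
swap → [-1, -1, -1]
11   → [-1, -1, -1, 11]
/    → [-1, -1, 0]
swap → [-1, 0, -1]
+    → [-1, -1]
rot  — needs 3 operands, stack has 2 → underflow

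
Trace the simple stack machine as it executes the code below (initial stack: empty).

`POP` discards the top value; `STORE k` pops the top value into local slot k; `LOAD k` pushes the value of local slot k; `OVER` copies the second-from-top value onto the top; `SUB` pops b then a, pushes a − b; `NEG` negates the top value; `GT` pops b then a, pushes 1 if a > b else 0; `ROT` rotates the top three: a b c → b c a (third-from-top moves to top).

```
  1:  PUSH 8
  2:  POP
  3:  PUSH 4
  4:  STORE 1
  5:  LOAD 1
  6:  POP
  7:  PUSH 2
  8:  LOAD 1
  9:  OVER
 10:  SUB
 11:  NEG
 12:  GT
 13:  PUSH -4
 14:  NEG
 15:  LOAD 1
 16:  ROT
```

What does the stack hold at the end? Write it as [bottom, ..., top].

PUSH 8   8
POP      (empty)
PUSH 4   4
STORE 1  (empty)
LOAD 1   4
POP      (empty)
PUSH 2   2
LOAD 1   2 4
OVER     2 4 2
SUB      2 2
NEG      2 -2
GT       1
PUSH -4  1 -4
NEG      1 4
LOAD 1   1 4 4
ROT      4 4 1

[4, 4, 1]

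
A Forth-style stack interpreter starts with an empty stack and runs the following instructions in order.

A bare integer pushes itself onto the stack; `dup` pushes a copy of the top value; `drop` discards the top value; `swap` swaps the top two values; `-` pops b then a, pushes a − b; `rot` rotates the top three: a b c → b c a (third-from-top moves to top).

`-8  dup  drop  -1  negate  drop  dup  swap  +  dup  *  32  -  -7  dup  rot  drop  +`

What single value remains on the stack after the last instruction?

-14

-8      [-8]
dup     [-8, -8]
drop    [-8]
-1      [-8, -1]
negate  [-8, 1]
drop    [-8]
dup     [-8, -8]
swap    [-8, -8]
+       [-16]
dup     [-16, -16]
*       [256]
32      [256, 32]
-       [224]
-7      [224, -7]
dup     [224, -7, -7]
rot     [-7, -7, 224]
drop    [-7, -7]
+       [-14]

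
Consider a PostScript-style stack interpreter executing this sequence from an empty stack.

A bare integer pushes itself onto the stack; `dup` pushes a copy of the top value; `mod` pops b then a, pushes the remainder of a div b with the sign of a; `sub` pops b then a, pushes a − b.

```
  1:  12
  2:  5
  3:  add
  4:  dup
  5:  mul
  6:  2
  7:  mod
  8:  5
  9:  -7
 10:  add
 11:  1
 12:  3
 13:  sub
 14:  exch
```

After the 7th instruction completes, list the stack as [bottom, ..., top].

12  → 12
5   → 12 5
add → 17
dup → 17 17
mul → 289
2   → 289 2
mod → 1

[1]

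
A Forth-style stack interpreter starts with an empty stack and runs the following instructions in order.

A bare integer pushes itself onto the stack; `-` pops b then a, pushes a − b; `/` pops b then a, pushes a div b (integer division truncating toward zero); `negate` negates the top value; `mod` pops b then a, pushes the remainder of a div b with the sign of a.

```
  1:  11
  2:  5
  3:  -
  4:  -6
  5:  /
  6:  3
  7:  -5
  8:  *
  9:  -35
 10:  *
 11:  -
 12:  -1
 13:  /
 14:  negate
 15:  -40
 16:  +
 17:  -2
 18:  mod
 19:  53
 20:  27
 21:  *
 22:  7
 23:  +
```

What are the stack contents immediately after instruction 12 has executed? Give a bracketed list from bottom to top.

[-526, -1]

11  -> 11
5   -> 11 5
-   -> 6
-6  -> 6 -6
/   -> -1
3   -> -1 3
-5  -> -1 3 -5
*   -> -1 -15
-35 -> -1 -15 -35
*   -> -1 525
-   -> -526
-1  -> -526 -1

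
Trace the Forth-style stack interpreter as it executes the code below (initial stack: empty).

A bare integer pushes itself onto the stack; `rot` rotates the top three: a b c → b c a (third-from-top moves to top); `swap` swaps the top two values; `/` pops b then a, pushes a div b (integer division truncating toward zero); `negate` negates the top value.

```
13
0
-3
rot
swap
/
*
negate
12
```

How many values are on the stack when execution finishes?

2

13      13
0       13 0
-3      13 0 -3
rot     0 -3 13
swap    0 13 -3
/       0 -4
*       0
negate  0
12      0 12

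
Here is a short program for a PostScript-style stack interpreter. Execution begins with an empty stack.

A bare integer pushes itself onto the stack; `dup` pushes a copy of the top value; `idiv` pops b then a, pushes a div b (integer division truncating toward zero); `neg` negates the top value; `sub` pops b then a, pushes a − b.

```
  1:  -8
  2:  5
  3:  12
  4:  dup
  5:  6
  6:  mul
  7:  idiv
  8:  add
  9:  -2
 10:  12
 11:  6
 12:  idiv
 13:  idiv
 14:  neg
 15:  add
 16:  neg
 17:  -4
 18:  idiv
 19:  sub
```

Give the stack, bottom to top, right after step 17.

[-8, -6, -4]

-8   -> [-8]
5    -> [-8, 5]
12   -> [-8, 5, 12]
dup  -> [-8, 5, 12, 12]
6    -> [-8, 5, 12, 12, 6]
mul  -> [-8, 5, 12, 72]
idiv -> [-8, 5, 0]
add  -> [-8, 5]
-2   -> [-8, 5, -2]
12   -> [-8, 5, -2, 12]
6    -> [-8, 5, -2, 12, 6]
idiv -> [-8, 5, -2, 2]
idiv -> [-8, 5, -1]
neg  -> [-8, 5, 1]
add  -> [-8, 6]
neg  -> [-8, -6]
-4   -> [-8, -6, -4]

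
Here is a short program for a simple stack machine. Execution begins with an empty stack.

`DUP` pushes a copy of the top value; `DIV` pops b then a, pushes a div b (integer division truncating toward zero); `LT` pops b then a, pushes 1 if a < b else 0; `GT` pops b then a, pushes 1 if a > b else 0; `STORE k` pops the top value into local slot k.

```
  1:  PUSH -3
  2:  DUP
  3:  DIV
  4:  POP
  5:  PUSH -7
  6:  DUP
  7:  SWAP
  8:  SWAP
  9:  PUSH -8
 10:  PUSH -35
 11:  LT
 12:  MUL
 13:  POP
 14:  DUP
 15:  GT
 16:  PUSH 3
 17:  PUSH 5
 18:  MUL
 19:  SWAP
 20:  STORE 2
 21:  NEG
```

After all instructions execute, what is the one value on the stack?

-15

PUSH -3  -> -3
DUP      -> -3 -3
DIV      -> 1
POP      -> (empty)
PUSH -7  -> -7
DUP      -> -7 -7
SWAP     -> -7 -7
SWAP     -> -7 -7
PUSH -8  -> -7 -7 -8
PUSH -35 -> -7 -7 -8 -35
LT       -> -7 -7 0
MUL      -> -7 0
POP      -> -7
DUP      -> -7 -7
GT       -> 0
PUSH 3   -> 0 3
PUSH 5   -> 0 3 5
MUL      -> 0 15
SWAP     -> 15 0
STORE 2  -> 15
NEG      -> -15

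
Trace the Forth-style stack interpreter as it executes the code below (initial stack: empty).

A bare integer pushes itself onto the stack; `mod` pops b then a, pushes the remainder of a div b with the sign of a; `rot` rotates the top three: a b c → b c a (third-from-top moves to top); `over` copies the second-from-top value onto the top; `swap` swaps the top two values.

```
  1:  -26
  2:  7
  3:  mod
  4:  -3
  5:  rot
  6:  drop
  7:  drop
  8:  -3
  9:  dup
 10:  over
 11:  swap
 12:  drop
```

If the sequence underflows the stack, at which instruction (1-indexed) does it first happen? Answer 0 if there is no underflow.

-26 → [-26]
7   → [-26, 7]
mod → [-5]
-3  → [-5, -3]
rot  — needs 3 operands, stack has 2 → underflow

5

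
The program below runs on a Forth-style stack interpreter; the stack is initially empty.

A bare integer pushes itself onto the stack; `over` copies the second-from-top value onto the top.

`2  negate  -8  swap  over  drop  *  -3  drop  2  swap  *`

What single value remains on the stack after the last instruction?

32

2      : 2
negate : -2
-8     : -2 -8
swap   : -8 -2
over   : -8 -2 -8
drop   : -8 -2
*      : 16
-3     : 16 -3
drop   : 16
2      : 16 2
swap   : 2 16
*      : 32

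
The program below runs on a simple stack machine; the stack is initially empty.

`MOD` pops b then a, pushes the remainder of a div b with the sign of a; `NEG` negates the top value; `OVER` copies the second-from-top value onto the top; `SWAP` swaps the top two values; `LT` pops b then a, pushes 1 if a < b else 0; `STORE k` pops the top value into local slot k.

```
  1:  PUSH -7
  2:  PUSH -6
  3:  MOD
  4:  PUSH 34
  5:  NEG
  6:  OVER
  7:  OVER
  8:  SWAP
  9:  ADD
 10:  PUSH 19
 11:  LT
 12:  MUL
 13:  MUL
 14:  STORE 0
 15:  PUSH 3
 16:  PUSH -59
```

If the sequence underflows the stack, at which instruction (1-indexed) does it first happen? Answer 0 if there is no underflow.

0

PUSH -7   -7
PUSH -6   -7 -6
MOD       -1
PUSH 34   -1 34
NEG       -1 -34
OVER      -1 -34 -1
OVER      -1 -34 -1 -34
SWAP      -1 -34 -34 -1
ADD       -1 -34 -35
PUSH 19   -1 -34 -35 19
LT        -1 -34 1
MUL       -1 -34
MUL       34
STORE 0   (empty)
PUSH 3    3
PUSH -59  3 -59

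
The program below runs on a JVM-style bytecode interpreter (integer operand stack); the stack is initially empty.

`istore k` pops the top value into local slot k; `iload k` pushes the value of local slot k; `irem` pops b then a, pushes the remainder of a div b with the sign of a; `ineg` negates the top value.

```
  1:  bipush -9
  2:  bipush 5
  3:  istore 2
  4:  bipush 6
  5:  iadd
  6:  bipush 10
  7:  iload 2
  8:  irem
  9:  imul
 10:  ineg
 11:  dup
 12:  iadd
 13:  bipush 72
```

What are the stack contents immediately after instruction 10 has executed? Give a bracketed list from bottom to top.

bipush -9 : -9
bipush 5  : -9 5
istore 2  : -9
bipush 6  : -9 6
iadd      : -3
bipush 10 : -3 10
iload 2   : -3 10 5
irem      : -3 0
imul      : 0
ineg      : 0

[0]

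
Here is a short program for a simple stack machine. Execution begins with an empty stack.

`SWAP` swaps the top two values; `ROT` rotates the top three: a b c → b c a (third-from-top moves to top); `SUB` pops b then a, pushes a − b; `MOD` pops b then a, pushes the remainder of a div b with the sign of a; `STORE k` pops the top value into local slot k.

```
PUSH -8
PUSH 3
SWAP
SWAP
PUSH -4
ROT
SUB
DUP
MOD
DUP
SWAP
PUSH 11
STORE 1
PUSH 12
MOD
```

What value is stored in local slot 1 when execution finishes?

PUSH -8  -8
PUSH 3   -8 3
SWAP     3 -8
SWAP     -8 3
PUSH -4  -8 3 -4
ROT      3 -4 -8
SUB      3 4
DUP      3 4 4
MOD      3 0
DUP      3 0 0
SWAP     3 0 0
PUSH 11  3 0 0 11
STORE 1  3 0 0
PUSH 12  3 0 0 12
MOD      3 0 0

11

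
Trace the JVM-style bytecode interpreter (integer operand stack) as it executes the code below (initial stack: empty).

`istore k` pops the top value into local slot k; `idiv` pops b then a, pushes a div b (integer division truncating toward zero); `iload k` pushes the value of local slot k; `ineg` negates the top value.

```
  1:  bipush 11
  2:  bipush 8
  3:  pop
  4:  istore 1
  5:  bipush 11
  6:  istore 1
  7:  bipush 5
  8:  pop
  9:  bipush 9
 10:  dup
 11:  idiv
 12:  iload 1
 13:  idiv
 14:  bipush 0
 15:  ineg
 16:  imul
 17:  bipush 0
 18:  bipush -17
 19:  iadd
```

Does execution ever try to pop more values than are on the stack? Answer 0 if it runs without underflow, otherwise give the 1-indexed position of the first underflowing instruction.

bipush 11   [11]
bipush 8    [11, 8]
pop         [11]
istore 1    []
bipush 11   [11]
istore 1    []
bipush 5    [5]
pop         []
bipush 9    [9]
dup         [9, 9]
idiv        [1]
iload 1     [1, 11]
idiv        [0]
bipush 0    [0, 0]
ineg        [0, 0]
imul        [0]
bipush 0    [0, 0]
bipush -17  [0, 0, -17]
iadd        [0, -17]

0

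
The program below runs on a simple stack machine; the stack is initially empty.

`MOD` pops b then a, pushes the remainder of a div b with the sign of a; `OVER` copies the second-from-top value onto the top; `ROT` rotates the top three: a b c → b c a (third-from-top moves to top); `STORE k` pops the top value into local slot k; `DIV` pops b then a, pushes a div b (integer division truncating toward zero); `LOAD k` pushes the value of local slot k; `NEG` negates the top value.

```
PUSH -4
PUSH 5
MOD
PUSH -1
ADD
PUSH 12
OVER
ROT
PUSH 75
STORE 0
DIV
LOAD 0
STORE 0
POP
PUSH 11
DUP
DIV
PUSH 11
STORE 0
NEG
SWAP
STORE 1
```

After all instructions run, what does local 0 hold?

PUSH -4 : [-4]
PUSH 5  : [-4, 5]
MOD     : [-4]
PUSH -1 : [-4, -1]
ADD     : [-5]
PUSH 12 : [-5, 12]
OVER    : [-5, 12, -5]
ROT     : [12, -5, -5]
PUSH 75 : [12, -5, -5, 75]
STORE 0 : [12, -5, -5]
DIV     : [12, 1]
LOAD 0  : [12, 1, 75]
STORE 0 : [12, 1]
POP     : [12]
PUSH 11 : [12, 11]
DUP     : [12, 11, 11]
DIV     : [12, 1]
PUSH 11 : [12, 1, 11]
STORE 0 : [12, 1]
NEG     : [12, -1]
SWAP    : [-1, 12]
STORE 1 : [-1]

11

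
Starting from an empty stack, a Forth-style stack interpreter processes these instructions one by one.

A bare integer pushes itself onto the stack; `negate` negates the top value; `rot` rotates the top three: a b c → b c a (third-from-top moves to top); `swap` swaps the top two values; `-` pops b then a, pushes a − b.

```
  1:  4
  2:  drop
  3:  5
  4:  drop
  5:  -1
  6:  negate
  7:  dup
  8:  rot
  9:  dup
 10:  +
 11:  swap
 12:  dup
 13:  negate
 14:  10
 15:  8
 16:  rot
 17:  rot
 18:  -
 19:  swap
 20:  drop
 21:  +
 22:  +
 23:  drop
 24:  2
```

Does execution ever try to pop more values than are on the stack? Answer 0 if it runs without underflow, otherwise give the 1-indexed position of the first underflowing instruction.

8

4       [4]
drop    []
5       [5]
drop    []
-1      [-1]
negate  [1]
dup     [1, 1]
rot  — needs 3 operands, stack has 2 → underflow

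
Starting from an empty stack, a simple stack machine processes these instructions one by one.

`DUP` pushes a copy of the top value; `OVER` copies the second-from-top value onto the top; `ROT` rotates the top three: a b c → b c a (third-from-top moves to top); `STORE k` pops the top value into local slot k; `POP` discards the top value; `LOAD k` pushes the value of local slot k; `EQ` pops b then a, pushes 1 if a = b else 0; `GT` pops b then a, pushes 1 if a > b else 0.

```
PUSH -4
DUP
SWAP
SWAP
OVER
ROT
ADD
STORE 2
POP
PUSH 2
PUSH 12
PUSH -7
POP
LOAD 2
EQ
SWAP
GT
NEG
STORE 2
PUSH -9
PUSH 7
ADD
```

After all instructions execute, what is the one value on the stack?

-2

PUSH -4  -4
DUP      -4 -4
SWAP     -4 -4
SWAP     -4 -4
OVER     -4 -4 -4
ROT      -4 -4 -4
ADD      -4 -8
STORE 2  -4
POP      (empty)
PUSH 2   2
PUSH 12  2 12
PUSH -7  2 12 -7
POP      2 12
LOAD 2   2 12 -8
EQ       2 0
SWAP     0 2
GT       0
NEG      0
STORE 2  (empty)
PUSH -9  -9
PUSH 7   -9 7
ADD      -2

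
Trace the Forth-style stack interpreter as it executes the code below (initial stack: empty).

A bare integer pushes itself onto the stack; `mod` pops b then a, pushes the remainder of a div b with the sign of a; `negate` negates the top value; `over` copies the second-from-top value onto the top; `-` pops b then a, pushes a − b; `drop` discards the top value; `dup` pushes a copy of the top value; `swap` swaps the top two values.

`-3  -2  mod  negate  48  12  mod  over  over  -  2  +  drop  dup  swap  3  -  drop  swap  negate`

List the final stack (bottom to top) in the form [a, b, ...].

[0, -1]

-3     → -3
-2     → -3 -2
mod    → -1
negate → 1
48     → 1 48
12     → 1 48 12
mod    → 1 0
over   → 1 0 1
over   → 1 0 1 0
-      → 1 0 1
2      → 1 0 1 2
+      → 1 0 3
drop   → 1 0
dup    → 1 0 0
swap   → 1 0 0
3      → 1 0 0 3
-      → 1 0 -3
drop   → 1 0
swap   → 0 1
negate → 0 -1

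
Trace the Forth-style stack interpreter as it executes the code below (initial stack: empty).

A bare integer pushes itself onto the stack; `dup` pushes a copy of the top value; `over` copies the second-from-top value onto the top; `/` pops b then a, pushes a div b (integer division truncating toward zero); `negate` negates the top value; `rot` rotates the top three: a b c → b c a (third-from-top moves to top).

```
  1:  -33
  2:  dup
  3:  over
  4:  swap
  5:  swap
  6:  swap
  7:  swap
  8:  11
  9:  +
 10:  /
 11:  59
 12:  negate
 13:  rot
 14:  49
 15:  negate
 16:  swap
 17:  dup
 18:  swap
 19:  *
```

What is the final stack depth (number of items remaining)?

4

-33    : [-33]
dup    : [-33, -33]
over   : [-33, -33, -33]
swap   : [-33, -33, -33]
swap   : [-33, -33, -33]
swap   : [-33, -33, -33]
swap   : [-33, -33, -33]
11     : [-33, -33, -33, 11]
+      : [-33, -33, -22]
/      : [-33, 1]
59     : [-33, 1, 59]
negate : [-33, 1, -59]
rot    : [1, -59, -33]
49     : [1, -59, -33, 49]
negate : [1, -59, -33, -49]
swap   : [1, -59, -49, -33]
dup    : [1, -59, -49, -33, -33]
swap   : [1, -59, -49, -33, -33]
*      : [1, -59, -49, 1089]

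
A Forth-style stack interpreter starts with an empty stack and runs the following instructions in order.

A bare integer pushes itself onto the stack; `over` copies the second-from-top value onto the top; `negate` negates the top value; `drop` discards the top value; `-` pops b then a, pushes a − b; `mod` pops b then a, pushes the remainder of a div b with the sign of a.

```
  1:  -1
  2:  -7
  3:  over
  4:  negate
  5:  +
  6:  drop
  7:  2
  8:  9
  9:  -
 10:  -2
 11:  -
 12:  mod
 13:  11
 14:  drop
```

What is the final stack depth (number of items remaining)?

-1     : -1
-7     : -1 -7
over   : -1 -7 -1
negate : -1 -7 1
+      : -1 -6
drop   : -1
2      : -1 2
9      : -1 2 9
-      : -1 -7
-2     : -1 -7 -2
-      : -1 -5
mod    : -1
11     : -1 11
drop   : -1

1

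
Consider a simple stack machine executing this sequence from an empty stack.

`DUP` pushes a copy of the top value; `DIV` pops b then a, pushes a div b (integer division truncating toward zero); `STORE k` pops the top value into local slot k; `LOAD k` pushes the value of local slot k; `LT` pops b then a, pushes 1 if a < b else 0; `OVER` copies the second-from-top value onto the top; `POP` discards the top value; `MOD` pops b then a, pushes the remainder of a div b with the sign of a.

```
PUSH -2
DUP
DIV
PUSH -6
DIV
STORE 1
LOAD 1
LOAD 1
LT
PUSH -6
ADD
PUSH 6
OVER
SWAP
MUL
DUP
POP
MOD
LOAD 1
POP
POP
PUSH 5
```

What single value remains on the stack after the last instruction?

5

PUSH -2 → -2
DUP     → -2 -2
DIV     → 1
PUSH -6 → 1 -6
DIV     → 0
STORE 1 → (empty)
LOAD 1  → 0
LOAD 1  → 0 0
LT      → 0
PUSH -6 → 0 -6
ADD     → -6
PUSH 6  → -6 6
OVER    → -6 6 -6
SWAP    → -6 -6 6
MUL     → -6 -36
DUP     → -6 -36 -36
POP     → -6 -36
MOD     → -6
LOAD 1  → -6 0
POP     → -6
POP     → (empty)
PUSH 5  → 5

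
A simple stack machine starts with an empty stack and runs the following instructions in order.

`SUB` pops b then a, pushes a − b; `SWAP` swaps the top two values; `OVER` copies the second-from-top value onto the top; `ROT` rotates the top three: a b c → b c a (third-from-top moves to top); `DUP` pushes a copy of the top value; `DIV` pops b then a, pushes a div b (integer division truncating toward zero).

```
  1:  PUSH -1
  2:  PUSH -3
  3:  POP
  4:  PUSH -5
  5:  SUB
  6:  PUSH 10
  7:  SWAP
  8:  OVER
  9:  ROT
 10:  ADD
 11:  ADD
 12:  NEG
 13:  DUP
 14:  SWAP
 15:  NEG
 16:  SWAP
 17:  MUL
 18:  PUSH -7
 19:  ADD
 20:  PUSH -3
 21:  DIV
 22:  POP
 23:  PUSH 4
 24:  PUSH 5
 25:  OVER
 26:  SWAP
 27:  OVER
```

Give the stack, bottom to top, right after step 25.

PUSH -1 → [-1]
PUSH -3 → [-1, -3]
POP     → [-1]
PUSH -5 → [-1, -5]
SUB     → [4]
PUSH 10 → [4, 10]
SWAP    → [10, 4]
OVER    → [10, 4, 10]
ROT     → [4, 10, 10]
ADD     → [4, 20]
ADD     → [24]
NEG     → [-24]
DUP     → [-24, -24]
SWAP    → [-24, -24]
NEG     → [-24, 24]
SWAP    → [24, -24]
MUL     → [-576]
PUSH -7 → [-576, -7]
ADD     → [-583]
PUSH -3 → [-583, -3]
DIV     → [194]
POP     → []
PUSH 4  → [4]
PUSH 5  → [4, 5]
OVER    → [4, 5, 4]

[4, 5, 4]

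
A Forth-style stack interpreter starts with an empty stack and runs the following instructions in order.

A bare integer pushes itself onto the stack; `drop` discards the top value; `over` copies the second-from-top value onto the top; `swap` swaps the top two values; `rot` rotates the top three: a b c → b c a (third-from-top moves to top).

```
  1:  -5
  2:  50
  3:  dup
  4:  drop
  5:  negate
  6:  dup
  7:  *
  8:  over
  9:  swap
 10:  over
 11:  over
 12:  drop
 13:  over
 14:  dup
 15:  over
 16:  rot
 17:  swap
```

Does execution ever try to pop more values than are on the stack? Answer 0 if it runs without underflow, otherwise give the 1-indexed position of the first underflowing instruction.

0

-5     -> -5
50     -> -5 50
dup    -> -5 50 50
drop   -> -5 50
negate -> -5 -50
dup    -> -5 -50 -50
*      -> -5 2500
over   -> -5 2500 -5
swap   -> -5 -5 2500
over   -> -5 -5 2500 -5
over   -> -5 -5 2500 -5 2500
drop   -> -5 -5 2500 -5
over   -> -5 -5 2500 -5 2500
dup    -> -5 -5 2500 -5 2500 2500
over   -> -5 -5 2500 -5 2500 2500 2500
rot    -> -5 -5 2500 -5 2500 2500 2500
swap   -> -5 -5 2500 -5 2500 2500 2500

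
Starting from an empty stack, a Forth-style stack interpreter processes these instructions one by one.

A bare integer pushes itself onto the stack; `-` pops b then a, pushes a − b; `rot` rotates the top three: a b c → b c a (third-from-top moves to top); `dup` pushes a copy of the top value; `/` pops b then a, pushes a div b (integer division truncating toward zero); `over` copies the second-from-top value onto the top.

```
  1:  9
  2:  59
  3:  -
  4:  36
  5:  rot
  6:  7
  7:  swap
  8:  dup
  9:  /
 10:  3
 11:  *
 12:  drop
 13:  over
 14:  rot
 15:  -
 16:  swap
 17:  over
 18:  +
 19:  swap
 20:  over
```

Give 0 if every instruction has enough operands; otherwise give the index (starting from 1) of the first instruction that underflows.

9   9
59  9 59
-   -50
36  -50 36
rot  — needs 3 operands, stack has 2 → underflow

5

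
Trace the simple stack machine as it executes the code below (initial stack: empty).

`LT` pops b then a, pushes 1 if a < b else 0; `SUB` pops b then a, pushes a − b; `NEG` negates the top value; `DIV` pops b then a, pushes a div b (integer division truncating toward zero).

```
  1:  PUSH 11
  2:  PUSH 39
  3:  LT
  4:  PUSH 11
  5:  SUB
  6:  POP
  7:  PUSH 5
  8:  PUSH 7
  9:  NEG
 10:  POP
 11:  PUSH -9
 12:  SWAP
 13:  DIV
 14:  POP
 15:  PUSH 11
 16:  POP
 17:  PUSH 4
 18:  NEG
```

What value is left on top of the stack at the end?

-4

PUSH 11 → [11]
PUSH 39 → [11, 39]
LT      → [1]
PUSH 11 → [1, 11]
SUB     → [-10]
POP     → []
PUSH 5  → [5]
PUSH 7  → [5, 7]
NEG     → [5, -7]
POP     → [5]
PUSH -9 → [5, -9]
SWAP    → [-9, 5]
DIV     → [-1]
POP     → []
PUSH 11 → [11]
POP     → []
PUSH 4  → [4]
NEG     → [-4]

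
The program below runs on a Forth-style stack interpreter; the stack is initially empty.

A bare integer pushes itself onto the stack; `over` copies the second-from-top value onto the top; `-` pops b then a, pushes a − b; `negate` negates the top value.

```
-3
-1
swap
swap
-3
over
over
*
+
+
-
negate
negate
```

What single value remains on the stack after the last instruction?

-2

-3     → [-3]
-1     → [-3, -1]
swap   → [-1, -3]
swap   → [-3, -1]
-3     → [-3, -1, -3]
over   → [-3, -1, -3, -1]
over   → [-3, -1, -3, -1, -3]
*      → [-3, -1, -3, 3]
+      → [-3, -1, 0]
+      → [-3, -1]
-      → [-2]
negate → [2]
negate → [-2]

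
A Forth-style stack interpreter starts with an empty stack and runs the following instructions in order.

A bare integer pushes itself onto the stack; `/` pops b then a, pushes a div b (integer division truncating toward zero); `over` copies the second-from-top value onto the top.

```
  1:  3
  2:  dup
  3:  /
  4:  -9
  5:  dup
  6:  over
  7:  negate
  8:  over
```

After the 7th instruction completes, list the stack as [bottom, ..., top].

[1, -9, -9, 9]

3      → 3
dup    → 3 3
/      → 1
-9     → 1 -9
dup    → 1 -9 -9
over   → 1 -9 -9 -9
negate → 1 -9 -9 9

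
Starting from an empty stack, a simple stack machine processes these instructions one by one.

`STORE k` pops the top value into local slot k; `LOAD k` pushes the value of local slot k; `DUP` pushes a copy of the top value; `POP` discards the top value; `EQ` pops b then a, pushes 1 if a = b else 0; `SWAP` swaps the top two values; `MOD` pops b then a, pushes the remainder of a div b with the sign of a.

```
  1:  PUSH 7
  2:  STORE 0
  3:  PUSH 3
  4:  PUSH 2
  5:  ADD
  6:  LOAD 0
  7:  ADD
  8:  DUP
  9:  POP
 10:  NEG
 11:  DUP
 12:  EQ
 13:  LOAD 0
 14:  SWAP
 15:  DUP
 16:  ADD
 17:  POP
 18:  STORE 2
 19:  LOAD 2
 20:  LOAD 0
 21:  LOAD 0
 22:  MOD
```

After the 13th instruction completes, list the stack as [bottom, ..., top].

PUSH 7  : 7
STORE 0 : (empty)
PUSH 3  : 3
PUSH 2  : 3 2
ADD     : 5
LOAD 0  : 5 7
ADD     : 12
DUP     : 12 12
POP     : 12
NEG     : -12
DUP     : -12 -12
EQ      : 1
LOAD 0  : 1 7

[1, 7]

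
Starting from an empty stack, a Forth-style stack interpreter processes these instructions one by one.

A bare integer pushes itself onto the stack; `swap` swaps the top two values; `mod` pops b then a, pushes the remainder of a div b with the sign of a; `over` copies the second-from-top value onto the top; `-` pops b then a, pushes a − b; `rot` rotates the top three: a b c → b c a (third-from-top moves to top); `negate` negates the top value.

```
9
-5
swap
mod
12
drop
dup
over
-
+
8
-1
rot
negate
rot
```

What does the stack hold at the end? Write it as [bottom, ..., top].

[-1, 5, 8]

9      : [9]
-5     : [9, -5]
swap   : [-5, 9]
mod    : [-5]
12     : [-5, 12]
drop   : [-5]
dup    : [-5, -5]
over   : [-5, -5, -5]
-      : [-5, 0]
+      : [-5]
8      : [-5, 8]
-1     : [-5, 8, -1]
rot    : [8, -1, -5]
negate : [8, -1, 5]
rot    : [-1, 5, 8]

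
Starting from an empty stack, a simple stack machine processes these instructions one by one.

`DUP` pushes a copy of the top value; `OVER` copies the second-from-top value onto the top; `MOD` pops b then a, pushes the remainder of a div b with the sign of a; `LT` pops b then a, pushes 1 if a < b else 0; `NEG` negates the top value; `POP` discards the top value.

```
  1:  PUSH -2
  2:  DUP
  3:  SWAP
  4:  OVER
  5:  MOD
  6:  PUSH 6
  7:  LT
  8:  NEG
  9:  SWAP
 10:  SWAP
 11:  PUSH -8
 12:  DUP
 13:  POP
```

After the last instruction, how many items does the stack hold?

3

PUSH -2 → -2
DUP     → -2 -2
SWAP    → -2 -2
OVER    → -2 -2 -2
MOD     → -2 0
PUSH 6  → -2 0 6
LT      → -2 1
NEG     → -2 -1
SWAP    → -1 -2
SWAP    → -2 -1
PUSH -8 → -2 -1 -8
DUP     → -2 -1 -8 -8
POP     → -2 -1 -8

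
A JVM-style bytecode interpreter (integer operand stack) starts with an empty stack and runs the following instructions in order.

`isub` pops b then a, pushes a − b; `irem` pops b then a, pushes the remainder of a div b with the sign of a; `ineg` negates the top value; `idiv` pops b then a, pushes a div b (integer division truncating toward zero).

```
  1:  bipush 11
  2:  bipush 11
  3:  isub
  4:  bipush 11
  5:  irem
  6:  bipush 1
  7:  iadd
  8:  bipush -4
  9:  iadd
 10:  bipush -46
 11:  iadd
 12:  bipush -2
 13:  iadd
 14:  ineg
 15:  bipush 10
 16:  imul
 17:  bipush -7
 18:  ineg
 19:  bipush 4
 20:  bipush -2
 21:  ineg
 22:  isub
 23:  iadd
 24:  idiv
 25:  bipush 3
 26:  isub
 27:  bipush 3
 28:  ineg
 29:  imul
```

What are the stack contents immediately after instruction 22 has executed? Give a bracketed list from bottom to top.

bipush 11  : 11
bipush 11  : 11 11
isub       : 0
bipush 11  : 0 11
irem       : 0
bipush 1   : 0 1
iadd       : 1
bipush -4  : 1 -4
iadd       : -3
bipush -46 : -3 -46
iadd       : -49
bipush -2  : -49 -2
iadd       : -51
ineg       : 51
bipush 10  : 51 10
imul       : 510
bipush -7  : 510 -7
ineg       : 510 7
bipush 4   : 510 7 4
bipush -2  : 510 7 4 -2
ineg       : 510 7 4 2
isub       : 510 7 2

[510, 7, 2]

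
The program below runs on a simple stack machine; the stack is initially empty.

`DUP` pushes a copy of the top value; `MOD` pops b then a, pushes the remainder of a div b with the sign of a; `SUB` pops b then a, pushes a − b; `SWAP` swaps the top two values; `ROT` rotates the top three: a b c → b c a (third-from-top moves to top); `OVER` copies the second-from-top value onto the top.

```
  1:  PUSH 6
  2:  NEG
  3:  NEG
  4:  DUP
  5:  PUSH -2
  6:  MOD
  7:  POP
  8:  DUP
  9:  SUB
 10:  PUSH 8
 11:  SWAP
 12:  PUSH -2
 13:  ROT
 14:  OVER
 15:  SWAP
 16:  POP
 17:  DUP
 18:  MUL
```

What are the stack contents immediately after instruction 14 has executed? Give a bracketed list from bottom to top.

PUSH 6  -> 6
NEG     -> -6
NEG     -> 6
DUP     -> 6 6
PUSH -2 -> 6 6 -2
MOD     -> 6 0
POP     -> 6
DUP     -> 6 6
SUB     -> 0
PUSH 8  -> 0 8
SWAP    -> 8 0
PUSH -2 -> 8 0 -2
ROT     -> 0 -2 8
OVER    -> 0 -2 8 -2

[0, -2, 8, -2]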